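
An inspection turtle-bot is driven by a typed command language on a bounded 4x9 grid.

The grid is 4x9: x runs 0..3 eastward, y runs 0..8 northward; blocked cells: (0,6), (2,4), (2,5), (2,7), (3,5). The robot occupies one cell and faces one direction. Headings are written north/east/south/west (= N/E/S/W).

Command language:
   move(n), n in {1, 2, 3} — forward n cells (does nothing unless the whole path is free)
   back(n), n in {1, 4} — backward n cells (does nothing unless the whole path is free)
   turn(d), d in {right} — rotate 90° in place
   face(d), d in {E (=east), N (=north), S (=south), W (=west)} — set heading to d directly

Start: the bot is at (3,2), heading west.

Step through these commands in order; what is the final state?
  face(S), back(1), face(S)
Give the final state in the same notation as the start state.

initial: at (3,2), heading west
step 1 (face(S)): at (3,2), heading south
step 2 (back(1)): at (3,3), heading south
step 3 (face(S)): at (3,3), heading south

at (3,3), heading south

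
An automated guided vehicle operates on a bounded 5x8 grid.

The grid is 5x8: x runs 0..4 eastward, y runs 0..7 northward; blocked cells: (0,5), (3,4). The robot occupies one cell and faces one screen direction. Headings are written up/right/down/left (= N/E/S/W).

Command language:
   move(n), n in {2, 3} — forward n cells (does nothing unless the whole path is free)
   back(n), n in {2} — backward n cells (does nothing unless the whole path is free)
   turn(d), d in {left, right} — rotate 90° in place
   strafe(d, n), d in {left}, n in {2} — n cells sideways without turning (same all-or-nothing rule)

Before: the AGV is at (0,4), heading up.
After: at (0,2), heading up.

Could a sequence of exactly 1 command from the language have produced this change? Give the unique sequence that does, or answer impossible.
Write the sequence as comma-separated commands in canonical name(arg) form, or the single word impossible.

back(2)

key: heading stays N — the single command does not turn
t0: at (0,4), heading up
[1] after back(2): at (0,2), heading up
no rival 1-sequence matches.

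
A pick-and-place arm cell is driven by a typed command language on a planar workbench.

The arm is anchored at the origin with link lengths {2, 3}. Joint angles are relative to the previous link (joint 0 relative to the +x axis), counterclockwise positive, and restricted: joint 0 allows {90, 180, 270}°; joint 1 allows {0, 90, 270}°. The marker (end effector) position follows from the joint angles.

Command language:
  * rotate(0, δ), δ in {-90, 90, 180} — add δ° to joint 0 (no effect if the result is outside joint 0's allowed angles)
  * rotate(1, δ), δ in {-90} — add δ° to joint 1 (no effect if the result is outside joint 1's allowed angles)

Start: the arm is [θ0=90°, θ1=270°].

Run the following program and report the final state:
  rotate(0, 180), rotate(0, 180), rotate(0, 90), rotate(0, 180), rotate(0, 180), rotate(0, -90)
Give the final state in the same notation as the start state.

[θ0=90°, θ1=270°]

begin: [θ0=90°, θ1=270°]
[1] after rotate(0, 180): [θ0=270°, θ1=270°]
[2] after rotate(0, 180): [θ0=90°, θ1=270°]
[3] after rotate(0, 90): [θ0=180°, θ1=270°]
[4] after rotate(0, 180): [θ0=180°, θ1=270°]
[5] after rotate(0, 180): [θ0=180°, θ1=270°]
[6] after rotate(0, -90): [θ0=90°, θ1=270°]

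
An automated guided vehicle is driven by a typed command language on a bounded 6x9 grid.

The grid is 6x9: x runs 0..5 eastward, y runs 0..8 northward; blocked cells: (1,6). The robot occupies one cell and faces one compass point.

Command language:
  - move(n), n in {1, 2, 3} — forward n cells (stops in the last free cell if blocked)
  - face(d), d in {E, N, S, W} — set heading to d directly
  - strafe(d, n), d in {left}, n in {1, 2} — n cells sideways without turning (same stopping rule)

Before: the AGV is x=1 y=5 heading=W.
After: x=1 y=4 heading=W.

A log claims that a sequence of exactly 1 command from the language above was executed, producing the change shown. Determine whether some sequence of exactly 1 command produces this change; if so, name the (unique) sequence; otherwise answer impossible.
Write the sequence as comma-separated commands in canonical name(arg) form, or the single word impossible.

strafe(left, 1)

key: still facing W — the one step turns nothing
initial: x=1 y=5 heading=W
[1] after strafe(left, 1): x=1 y=4 heading=W
all 9 alternatives checked — unique.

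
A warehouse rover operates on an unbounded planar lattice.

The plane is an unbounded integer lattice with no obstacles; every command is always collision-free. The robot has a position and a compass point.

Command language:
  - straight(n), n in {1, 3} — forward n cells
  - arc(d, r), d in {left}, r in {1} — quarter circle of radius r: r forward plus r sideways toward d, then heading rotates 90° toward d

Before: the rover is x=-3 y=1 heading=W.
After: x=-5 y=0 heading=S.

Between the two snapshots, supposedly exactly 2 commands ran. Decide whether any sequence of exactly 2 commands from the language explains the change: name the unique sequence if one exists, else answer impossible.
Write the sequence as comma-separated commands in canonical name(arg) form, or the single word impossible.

straight(1), arc(left, 1)

key: order matters: swapping straight(1) and arc(left, 1) lands elsewhere
begin: x=-3 y=1 heading=W
t=1 straight(1) ⇒ x=-4 y=1 heading=W
t=2 arc(left, 1) ⇒ x=-5 y=0 heading=S
all 9 alternatives checked — unique.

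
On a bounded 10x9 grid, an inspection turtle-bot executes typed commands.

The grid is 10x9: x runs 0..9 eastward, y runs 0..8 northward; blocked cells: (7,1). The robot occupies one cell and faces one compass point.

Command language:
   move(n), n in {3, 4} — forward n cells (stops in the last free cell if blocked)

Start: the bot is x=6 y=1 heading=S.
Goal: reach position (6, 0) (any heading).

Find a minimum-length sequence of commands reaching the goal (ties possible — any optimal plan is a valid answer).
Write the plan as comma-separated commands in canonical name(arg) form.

move(3)

initial: x=6 y=1 heading=S
step 1 (move(3)): x=6 y=0 heading=S
minimal: 1 command(s), checked below 1.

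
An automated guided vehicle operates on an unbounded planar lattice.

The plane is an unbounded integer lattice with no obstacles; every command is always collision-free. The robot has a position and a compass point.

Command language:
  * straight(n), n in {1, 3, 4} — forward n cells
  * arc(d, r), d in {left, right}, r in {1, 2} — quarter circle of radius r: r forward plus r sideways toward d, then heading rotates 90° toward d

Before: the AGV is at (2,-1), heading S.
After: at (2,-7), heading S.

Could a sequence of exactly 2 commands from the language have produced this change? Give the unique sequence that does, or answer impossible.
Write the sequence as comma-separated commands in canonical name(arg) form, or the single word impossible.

straight(3), straight(3)

key: still facing S at the end — nothing in the sequence rotates
from: at (2,-1), heading S
t=1 straight(3) ⇒ at (2,-4), heading S
t=2 straight(3) ⇒ at (2,-7), heading S
uniquely the one of 49 2-step routes that fits.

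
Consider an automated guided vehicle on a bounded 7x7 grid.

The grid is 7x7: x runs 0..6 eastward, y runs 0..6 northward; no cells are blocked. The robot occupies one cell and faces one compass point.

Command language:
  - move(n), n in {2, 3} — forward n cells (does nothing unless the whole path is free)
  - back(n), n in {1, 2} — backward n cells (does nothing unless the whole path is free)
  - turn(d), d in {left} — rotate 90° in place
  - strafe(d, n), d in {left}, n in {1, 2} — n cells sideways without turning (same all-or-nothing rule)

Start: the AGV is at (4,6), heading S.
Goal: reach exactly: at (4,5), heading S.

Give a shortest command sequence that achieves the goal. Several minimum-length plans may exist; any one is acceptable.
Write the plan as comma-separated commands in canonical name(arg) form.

move(2), back(1)

start: at (4,6), heading S
t=1 move(2) ⇒ at (4,4), heading S
t=2 back(1) ⇒ at (4,5), heading S
minimal: 2 command(s), checked below 2.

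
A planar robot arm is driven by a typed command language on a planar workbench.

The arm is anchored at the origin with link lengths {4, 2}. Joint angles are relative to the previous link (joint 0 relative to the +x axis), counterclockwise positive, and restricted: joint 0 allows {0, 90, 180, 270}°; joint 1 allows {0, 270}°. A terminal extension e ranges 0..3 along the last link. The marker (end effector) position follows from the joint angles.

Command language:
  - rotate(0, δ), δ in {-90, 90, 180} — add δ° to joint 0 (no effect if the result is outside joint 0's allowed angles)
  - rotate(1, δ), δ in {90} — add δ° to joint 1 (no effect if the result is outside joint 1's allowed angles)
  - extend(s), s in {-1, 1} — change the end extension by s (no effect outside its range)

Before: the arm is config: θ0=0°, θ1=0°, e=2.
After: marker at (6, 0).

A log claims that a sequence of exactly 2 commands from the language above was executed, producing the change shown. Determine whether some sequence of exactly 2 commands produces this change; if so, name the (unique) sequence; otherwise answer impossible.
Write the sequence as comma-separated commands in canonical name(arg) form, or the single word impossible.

initial: config: θ0=0°, θ1=0°, e=2
[1] after extend(-1): config: θ0=0°, θ1=0°, e=1
[2] after extend(-1): config: θ0=0°, θ1=0°, e=0
no other 2-command option fits: unique.

extend(-1), extend(-1)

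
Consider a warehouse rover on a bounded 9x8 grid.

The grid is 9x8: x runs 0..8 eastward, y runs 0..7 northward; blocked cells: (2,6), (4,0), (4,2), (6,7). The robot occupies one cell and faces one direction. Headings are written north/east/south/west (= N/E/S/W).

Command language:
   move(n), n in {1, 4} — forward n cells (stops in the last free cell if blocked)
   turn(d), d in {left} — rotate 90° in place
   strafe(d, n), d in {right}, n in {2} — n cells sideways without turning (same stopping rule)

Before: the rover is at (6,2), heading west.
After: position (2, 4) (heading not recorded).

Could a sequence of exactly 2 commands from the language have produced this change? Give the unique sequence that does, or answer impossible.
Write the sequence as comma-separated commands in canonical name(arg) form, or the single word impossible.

key: running move(4) before strafe(right, 2) would end elsewhere — order is forced
initial: at (6,2), heading west
step 1 (strafe(right, 2)): at (6,4), heading west
step 2 (move(4)): at (2,4), heading west
no other 2-command option fits: unique.

strafe(right, 2), move(4)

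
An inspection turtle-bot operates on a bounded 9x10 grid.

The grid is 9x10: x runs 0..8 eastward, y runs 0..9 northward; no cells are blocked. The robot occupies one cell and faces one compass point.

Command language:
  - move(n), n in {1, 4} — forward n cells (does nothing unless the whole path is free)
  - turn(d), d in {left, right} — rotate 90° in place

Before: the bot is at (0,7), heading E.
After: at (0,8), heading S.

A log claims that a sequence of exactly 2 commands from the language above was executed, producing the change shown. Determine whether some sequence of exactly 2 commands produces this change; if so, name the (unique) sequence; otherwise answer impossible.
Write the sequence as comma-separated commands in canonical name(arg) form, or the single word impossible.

all 16 sequences checked — none match.

impossible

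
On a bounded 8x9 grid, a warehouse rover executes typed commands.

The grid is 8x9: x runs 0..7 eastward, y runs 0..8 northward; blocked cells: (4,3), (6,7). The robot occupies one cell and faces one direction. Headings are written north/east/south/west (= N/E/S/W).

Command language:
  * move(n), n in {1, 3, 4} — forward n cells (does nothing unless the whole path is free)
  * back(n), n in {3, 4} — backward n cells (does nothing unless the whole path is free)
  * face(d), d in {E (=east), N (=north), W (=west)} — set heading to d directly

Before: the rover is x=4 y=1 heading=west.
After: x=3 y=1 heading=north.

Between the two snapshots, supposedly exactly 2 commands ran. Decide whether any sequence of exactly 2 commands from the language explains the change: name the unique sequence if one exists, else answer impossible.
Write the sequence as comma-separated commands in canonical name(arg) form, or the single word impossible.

key: running face(N) before move(1) would end elsewhere — order is forced
initial: x=4 y=1 heading=west
[1] after move(1): x=3 y=1 heading=west
[2] after face(N): x=3 y=1 heading=north
uniquely the one of 64 2-step routes that fits.

move(1), face(N)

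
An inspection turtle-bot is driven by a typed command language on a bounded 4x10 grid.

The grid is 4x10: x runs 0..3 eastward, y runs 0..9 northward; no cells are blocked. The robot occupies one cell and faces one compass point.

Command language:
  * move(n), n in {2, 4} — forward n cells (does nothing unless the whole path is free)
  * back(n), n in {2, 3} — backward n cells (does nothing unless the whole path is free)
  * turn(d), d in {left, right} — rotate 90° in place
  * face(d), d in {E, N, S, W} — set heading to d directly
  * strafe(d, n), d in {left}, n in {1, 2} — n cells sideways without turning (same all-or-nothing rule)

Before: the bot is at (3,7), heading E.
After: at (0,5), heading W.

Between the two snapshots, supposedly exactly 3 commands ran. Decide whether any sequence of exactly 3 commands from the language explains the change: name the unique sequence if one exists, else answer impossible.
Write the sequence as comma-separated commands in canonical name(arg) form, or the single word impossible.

key: position moved to (0,5) AND the heading swung to W — translation plus rotation needed
from: at (3,7), heading E
[1] after back(3): at (0,7), heading E
[2] after face(W): at (0,7), heading W
[3] after strafe(left, 2): at (0,5), heading W
uniquely the one of 1728 3-step routes that fits.

back(3), face(W), strafe(left, 2)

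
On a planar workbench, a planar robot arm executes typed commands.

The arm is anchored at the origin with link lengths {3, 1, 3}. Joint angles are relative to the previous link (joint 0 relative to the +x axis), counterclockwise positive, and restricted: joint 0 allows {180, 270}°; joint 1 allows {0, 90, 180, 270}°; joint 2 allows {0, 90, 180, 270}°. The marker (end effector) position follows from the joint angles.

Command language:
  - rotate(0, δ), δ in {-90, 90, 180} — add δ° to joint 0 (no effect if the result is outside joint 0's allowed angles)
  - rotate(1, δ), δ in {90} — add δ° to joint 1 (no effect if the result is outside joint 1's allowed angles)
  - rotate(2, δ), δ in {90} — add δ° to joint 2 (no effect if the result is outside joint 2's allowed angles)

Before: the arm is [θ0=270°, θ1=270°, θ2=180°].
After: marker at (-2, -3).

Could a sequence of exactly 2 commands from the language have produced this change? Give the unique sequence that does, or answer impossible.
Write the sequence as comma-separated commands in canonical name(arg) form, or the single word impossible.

from: [θ0=270°, θ1=270°, θ2=180°]
t=1 rotate(1, 90) ⇒ [θ0=270°, θ1=0°, θ2=180°]
t=2 rotate(1, 90) ⇒ [θ0=270°, θ1=90°, θ2=180°]
no other 2-command option fits: unique.

rotate(1, 90), rotate(1, 90)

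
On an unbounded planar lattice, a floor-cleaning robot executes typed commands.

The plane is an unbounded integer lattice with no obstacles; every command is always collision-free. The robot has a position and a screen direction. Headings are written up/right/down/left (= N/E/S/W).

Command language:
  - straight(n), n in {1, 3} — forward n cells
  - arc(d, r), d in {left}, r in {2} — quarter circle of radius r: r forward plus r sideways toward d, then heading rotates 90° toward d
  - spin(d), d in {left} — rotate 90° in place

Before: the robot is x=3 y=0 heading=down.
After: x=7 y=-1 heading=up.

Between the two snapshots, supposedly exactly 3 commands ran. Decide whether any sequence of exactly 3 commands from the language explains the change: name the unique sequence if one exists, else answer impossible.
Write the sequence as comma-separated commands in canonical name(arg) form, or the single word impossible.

key: cell and facing (now N) both changed — the 3 commands mix motion and turning
initial: x=3 y=0 heading=down
step 1 (straight(1)): x=3 y=-1 heading=down
step 2 (arc(left, 2)): x=5 y=-3 heading=right
step 3 (arc(left, 2)): x=7 y=-1 heading=up
all 64 alternatives checked — unique.

straight(1), arc(left, 2), arc(left, 2)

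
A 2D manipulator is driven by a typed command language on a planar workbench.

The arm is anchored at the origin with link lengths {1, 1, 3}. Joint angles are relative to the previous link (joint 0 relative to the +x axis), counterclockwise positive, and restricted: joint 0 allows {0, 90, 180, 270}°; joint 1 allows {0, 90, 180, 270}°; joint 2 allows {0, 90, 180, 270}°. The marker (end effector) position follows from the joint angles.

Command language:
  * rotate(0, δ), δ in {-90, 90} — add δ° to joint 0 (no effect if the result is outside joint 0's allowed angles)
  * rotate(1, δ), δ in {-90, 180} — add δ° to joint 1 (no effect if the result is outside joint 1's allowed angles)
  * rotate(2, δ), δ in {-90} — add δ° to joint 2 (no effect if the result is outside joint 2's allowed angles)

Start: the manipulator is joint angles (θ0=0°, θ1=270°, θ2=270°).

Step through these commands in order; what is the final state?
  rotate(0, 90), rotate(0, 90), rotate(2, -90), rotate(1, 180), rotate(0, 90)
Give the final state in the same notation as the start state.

joint angles (θ0=270°, θ1=90°, θ2=180°)

from: joint angles (θ0=0°, θ1=270°, θ2=270°)
1. rotate(0, 90) → joint angles (θ0=90°, θ1=270°, θ2=270°)
2. rotate(0, 90) → joint angles (θ0=180°, θ1=270°, θ2=270°)
3. rotate(2, -90) → joint angles (θ0=180°, θ1=270°, θ2=180°)
4. rotate(1, 180) → joint angles (θ0=180°, θ1=90°, θ2=180°)
5. rotate(0, 90) → joint angles (θ0=270°, θ1=90°, θ2=180°)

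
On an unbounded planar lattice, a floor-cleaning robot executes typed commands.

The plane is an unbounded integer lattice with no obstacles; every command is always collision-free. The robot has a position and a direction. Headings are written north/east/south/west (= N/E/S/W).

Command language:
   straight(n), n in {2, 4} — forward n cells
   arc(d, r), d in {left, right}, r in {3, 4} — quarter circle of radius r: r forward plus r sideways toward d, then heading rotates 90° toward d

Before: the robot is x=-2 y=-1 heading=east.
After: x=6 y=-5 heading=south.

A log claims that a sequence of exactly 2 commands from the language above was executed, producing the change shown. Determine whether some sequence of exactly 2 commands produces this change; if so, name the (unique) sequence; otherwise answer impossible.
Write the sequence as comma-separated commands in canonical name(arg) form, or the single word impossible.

key: cell and facing (now S) both changed — the 2 commands mix motion and turning
t0: x=-2 y=-1 heading=east
[1] after straight(4): x=2 y=-1 heading=east
[2] after arc(right, 4): x=6 y=-5 heading=south
no rival 2-sequence matches.

straight(4), arc(right, 4)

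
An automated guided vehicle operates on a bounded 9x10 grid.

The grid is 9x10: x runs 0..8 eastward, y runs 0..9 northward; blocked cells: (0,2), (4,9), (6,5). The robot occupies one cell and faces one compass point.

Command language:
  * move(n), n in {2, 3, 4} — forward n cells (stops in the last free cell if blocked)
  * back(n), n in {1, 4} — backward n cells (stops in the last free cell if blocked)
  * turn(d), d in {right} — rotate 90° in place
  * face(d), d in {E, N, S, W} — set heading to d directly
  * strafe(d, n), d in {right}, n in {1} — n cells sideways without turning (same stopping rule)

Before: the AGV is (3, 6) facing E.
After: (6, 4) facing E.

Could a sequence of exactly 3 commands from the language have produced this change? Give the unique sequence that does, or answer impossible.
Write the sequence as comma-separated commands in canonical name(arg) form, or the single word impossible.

key: running move(3) before strafe(right, 1) would end elsewhere — order is forced
begin: (3, 6) facing E
t=1 strafe(right, 1) ⇒ (3, 5) facing E
t=2 strafe(right, 1) ⇒ (3, 4) facing E
t=3 move(3) ⇒ (6, 4) facing E
no other 3-command option fits: unique.

strafe(right, 1), strafe(right, 1), move(3)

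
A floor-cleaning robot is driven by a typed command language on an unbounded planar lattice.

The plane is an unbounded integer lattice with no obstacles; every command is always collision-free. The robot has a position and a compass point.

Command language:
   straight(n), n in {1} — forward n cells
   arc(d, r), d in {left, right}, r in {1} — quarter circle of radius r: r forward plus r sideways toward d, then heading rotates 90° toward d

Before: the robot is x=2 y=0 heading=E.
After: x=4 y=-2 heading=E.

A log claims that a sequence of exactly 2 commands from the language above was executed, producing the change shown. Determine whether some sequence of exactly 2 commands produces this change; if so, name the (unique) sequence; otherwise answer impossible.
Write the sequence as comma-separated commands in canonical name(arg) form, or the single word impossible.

key: order matters: swapping arc(right, 1) and arc(left, 1) lands elsewhere
start: x=2 y=0 heading=E
1. arc(right, 1) → x=3 y=-1 heading=S
2. arc(left, 1) → x=4 y=-2 heading=E
all 9 alternatives checked — unique.

arc(right, 1), arc(left, 1)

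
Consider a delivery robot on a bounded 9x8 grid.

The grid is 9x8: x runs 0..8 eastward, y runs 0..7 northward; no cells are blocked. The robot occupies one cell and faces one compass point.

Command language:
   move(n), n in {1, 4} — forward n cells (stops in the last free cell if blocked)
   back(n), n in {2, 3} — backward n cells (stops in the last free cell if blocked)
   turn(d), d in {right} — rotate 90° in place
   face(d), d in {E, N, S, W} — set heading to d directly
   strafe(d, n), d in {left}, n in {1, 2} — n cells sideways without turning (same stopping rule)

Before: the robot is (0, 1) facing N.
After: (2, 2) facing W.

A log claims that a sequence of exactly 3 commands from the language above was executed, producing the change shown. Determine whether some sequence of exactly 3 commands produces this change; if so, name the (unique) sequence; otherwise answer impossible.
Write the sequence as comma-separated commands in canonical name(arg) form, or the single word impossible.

move(1), face(W), back(2)

key: position moved to (2,2) AND the heading swung to W — translation plus rotation needed
t0: (0, 1) facing N
step 1 (move(1)): (0, 2) facing N
step 2 (face(W)): (0, 2) facing W
step 3 (back(2)): (2, 2) facing W
all 1331 alternatives checked — unique.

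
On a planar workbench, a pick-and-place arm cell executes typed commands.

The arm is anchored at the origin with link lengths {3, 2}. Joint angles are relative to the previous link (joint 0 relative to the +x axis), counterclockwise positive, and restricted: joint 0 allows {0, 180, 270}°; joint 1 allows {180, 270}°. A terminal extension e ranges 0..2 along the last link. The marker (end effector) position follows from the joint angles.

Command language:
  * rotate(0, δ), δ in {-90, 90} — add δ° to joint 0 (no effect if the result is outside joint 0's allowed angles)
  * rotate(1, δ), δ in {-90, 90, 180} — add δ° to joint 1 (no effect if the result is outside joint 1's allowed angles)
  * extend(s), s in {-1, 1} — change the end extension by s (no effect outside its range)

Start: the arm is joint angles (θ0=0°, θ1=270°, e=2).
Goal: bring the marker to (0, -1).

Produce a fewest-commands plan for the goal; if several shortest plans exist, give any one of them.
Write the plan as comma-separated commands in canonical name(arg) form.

initial: joint angles (θ0=0°, θ1=270°, e=2)
[1] after extend(-1): joint angles (θ0=0°, θ1=270°, e=1)
[2] after extend(-1): joint angles (θ0=0°, θ1=270°, e=0)
[3] after rotate(1, -90): joint angles (θ0=0°, θ1=180°, e=0)
[4] after rotate(0, -90): joint angles (θ0=270°, θ1=180°, e=0)
no 3-step plan works, so 4 is optimal.

extend(-1), extend(-1), rotate(1, -90), rotate(0, -90)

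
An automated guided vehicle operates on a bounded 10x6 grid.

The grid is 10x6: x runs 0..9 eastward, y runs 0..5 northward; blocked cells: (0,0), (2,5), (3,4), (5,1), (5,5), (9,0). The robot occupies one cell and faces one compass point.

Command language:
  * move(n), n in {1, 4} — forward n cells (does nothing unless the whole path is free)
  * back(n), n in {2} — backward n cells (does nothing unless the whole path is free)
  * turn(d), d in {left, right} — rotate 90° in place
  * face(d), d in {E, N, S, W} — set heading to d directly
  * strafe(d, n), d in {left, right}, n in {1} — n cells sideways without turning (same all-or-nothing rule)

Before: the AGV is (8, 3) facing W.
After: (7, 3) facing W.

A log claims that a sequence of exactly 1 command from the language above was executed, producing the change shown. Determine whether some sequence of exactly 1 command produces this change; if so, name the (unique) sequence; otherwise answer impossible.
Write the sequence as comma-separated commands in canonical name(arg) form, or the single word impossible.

key: still facing W — the one step turns nothing
start: (8, 3) facing W
step 1 (move(1)): (7, 3) facing W
uniquely the one of 11 1-step routes that fits.

move(1)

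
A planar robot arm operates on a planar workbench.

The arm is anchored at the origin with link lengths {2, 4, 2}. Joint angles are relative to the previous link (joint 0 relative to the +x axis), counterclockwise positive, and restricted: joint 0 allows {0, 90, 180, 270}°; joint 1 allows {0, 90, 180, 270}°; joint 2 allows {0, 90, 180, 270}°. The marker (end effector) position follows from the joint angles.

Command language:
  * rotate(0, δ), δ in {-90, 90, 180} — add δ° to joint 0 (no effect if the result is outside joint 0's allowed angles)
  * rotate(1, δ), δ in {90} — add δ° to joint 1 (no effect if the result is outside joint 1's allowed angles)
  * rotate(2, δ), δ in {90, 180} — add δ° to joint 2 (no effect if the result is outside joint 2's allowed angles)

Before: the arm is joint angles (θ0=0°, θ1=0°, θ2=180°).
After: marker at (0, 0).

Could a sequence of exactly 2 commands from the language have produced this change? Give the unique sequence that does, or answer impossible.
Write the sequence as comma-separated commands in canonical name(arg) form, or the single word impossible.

rotate(1, 90), rotate(1, 90)

initial: joint angles (θ0=0°, θ1=0°, θ2=180°)
t=1 rotate(1, 90) ⇒ joint angles (θ0=0°, θ1=90°, θ2=180°)
t=2 rotate(1, 90) ⇒ joint angles (θ0=0°, θ1=180°, θ2=180°)
no other 2-command option fits: unique.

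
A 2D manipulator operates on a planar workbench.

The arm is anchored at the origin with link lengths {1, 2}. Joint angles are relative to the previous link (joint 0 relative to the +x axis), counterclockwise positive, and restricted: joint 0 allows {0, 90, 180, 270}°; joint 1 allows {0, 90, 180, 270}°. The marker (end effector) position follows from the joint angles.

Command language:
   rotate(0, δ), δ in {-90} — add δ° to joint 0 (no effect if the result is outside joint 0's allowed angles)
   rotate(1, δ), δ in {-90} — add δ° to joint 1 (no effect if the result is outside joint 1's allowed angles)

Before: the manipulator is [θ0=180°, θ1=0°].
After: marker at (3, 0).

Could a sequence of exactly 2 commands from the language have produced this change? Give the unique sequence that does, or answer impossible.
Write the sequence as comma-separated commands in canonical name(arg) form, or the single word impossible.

begin: [θ0=180°, θ1=0°]
1. rotate(0, -90) → [θ0=90°, θ1=0°]
2. rotate(0, -90) → [θ0=0°, θ1=0°]
no other 2-command option fits: unique.

rotate(0, -90), rotate(0, -90)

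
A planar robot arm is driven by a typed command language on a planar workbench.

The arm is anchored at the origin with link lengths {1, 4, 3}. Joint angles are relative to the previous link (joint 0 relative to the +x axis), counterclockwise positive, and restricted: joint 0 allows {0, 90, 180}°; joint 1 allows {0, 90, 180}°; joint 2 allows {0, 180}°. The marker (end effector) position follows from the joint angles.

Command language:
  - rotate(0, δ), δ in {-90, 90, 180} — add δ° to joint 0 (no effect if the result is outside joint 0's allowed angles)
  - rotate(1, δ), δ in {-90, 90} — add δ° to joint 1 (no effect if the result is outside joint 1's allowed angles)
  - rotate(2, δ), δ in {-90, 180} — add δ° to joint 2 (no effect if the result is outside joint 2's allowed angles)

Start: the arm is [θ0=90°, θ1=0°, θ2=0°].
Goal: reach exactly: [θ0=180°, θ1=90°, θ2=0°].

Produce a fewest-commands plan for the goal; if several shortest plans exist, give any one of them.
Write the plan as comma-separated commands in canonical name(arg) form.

start: [θ0=90°, θ1=0°, θ2=0°]
[1] after rotate(0, 90): [θ0=180°, θ1=0°, θ2=0°]
[2] after rotate(1, 90): [θ0=180°, θ1=90°, θ2=0°]
nothing shorter than 2 reaches the goal.

rotate(0, 90), rotate(1, 90)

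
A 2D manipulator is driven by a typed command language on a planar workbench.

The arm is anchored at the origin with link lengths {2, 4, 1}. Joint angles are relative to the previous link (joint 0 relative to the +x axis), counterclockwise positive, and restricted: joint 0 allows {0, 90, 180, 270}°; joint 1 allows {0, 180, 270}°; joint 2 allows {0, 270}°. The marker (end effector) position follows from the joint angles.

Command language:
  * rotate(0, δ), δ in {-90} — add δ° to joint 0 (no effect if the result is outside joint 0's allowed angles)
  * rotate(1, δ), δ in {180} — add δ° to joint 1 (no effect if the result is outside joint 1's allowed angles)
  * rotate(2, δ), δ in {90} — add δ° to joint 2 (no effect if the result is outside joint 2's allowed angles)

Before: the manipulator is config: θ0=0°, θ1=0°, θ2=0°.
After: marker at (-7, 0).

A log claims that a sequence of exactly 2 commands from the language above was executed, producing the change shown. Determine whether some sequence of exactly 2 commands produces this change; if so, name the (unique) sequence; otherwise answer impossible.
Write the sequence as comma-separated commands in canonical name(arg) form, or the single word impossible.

begin: config: θ0=0°, θ1=0°, θ2=0°
t=1 rotate(0, -90) ⇒ config: θ0=270°, θ1=0°, θ2=0°
t=2 rotate(0, -90) ⇒ config: θ0=180°, θ1=0°, θ2=0°
no rival 2-sequence matches.

rotate(0, -90), rotate(0, -90)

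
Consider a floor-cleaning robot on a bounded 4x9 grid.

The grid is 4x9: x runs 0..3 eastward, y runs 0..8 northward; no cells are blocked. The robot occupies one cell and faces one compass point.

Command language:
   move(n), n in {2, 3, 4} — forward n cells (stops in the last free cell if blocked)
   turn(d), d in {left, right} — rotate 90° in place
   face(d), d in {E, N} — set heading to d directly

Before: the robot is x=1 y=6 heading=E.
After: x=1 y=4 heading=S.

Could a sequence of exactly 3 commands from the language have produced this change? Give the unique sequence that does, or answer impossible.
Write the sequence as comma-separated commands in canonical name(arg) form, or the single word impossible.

face(E), turn(right), move(2)

key: order matters: swapping face(E) and move(2) lands elsewhere
initial: x=1 y=6 heading=E
t=1 face(E) ⇒ x=1 y=6 heading=E
t=2 turn(right) ⇒ x=1 y=6 heading=S
t=3 move(2) ⇒ x=1 y=4 heading=S
uniquely the one of 343 3-step routes that fits.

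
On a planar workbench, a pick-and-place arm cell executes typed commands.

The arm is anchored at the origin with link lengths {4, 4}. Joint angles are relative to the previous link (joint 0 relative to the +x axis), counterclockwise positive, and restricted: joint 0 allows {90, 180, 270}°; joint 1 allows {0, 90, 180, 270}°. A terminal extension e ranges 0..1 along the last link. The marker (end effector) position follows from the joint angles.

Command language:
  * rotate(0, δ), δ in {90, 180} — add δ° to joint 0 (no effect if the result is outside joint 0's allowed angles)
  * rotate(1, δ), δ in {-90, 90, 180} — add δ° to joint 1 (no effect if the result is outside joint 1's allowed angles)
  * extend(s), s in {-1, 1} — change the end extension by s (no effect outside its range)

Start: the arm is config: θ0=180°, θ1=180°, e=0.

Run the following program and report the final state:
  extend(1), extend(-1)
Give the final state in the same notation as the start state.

config: θ0=180°, θ1=180°, e=0

initial: config: θ0=180°, θ1=180°, e=0
[1] after extend(1): config: θ0=180°, θ1=180°, e=1
[2] after extend(-1): config: θ0=180°, θ1=180°, e=0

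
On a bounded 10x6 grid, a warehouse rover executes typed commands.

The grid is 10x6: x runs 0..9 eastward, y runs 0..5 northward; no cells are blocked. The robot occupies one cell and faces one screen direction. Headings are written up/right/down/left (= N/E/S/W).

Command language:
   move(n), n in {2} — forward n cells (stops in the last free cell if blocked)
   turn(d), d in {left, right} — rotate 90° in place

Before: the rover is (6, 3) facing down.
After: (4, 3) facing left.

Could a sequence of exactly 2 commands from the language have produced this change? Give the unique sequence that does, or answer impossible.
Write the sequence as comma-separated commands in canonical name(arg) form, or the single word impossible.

turn(right), move(2)

key: running move(2) before turn(right) would end elsewhere — order is forced
from: (6, 3) facing down
[1] after turn(right): (6, 3) facing left
[2] after move(2): (4, 3) facing left
no other 2-command option fits: unique.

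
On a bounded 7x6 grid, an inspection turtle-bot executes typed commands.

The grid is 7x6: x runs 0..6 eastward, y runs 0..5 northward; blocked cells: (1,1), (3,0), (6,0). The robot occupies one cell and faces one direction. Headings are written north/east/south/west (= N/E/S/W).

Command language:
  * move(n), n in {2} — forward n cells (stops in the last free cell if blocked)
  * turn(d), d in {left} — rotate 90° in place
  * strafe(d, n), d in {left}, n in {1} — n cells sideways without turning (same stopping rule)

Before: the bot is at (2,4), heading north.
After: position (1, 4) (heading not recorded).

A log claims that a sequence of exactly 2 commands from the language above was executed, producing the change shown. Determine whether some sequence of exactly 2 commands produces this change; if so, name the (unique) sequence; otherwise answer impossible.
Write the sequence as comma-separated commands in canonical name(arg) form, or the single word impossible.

key: running turn(left) before strafe(left, 1) would end elsewhere — order is forced
t0: at (2,4), heading north
1. strafe(left, 1) → at (1,4), heading north
2. turn(left) → at (1,4), heading west
no rival 2-sequence matches.

strafe(left, 1), turn(left)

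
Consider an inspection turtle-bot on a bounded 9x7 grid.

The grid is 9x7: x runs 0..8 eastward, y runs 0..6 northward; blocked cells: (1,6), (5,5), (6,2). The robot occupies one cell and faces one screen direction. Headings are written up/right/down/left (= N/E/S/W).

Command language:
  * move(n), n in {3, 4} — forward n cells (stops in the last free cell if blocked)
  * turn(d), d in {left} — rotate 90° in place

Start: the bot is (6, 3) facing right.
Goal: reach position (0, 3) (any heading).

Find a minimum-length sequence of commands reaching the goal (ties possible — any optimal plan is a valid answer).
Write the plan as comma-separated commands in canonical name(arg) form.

start: (6, 3) facing right
t=1 turn(left) ⇒ (6, 3) facing up
t=2 turn(left) ⇒ (6, 3) facing left
t=3 move(4) ⇒ (2, 3) facing left
t=4 move(4) ⇒ (0, 3) facing left
minimal: 4 command(s), checked below 4.

turn(left), turn(left), move(4), move(4)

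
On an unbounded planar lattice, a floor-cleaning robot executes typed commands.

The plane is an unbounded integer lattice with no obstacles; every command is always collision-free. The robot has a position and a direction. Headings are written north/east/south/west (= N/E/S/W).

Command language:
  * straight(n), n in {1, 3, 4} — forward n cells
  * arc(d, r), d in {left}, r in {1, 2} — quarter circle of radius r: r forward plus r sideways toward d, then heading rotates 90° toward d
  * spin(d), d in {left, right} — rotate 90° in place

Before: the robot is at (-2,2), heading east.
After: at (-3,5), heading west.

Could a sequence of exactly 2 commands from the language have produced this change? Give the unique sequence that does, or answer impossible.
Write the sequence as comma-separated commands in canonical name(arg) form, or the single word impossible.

key: running arc(left, 2) before arc(left, 1) would end elsewhere — order is forced
initial: at (-2,2), heading east
1. arc(left, 1) → at (-1,3), heading north
2. arc(left, 2) → at (-3,5), heading west
all 49 alternatives checked — unique.

arc(left, 1), arc(left, 2)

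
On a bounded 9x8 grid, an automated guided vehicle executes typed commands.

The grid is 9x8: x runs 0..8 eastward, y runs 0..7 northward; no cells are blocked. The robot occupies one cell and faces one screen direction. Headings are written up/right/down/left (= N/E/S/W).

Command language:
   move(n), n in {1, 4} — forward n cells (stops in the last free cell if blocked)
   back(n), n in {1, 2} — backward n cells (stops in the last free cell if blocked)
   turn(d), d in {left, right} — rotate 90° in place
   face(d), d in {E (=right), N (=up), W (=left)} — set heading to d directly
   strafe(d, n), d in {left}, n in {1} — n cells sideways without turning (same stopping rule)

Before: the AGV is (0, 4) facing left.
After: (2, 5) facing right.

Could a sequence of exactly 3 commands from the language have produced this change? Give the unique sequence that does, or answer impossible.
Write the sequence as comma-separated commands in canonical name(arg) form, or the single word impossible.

back(2), face(E), strafe(left, 1)

key: running strafe(left, 1) before back(2) would end elsewhere — order is forced
begin: (0, 4) facing left
1. back(2) → (2, 4) facing left
2. face(E) → (2, 4) facing right
3. strafe(left, 1) → (2, 5) facing right
uniquely the one of 1000 3-step routes that fits.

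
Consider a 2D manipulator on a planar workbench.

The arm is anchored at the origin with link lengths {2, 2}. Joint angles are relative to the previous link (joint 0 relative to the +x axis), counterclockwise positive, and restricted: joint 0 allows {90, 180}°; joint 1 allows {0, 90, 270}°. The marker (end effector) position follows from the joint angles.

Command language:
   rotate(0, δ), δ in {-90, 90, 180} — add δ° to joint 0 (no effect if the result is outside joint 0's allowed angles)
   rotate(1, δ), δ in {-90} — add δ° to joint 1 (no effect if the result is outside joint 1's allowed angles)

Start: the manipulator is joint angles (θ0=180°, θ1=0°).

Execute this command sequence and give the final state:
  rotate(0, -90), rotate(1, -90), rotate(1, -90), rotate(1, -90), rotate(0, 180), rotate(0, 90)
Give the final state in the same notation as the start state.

joint angles (θ0=180°, θ1=270°)

start: joint angles (θ0=180°, θ1=0°)
step 1 (rotate(0, -90)): joint angles (θ0=90°, θ1=0°)
step 2 (rotate(1, -90)): joint angles (θ0=90°, θ1=270°)
step 3 (rotate(1, -90)): joint angles (θ0=90°, θ1=270°)
step 4 (rotate(1, -90)): joint angles (θ0=90°, θ1=270°)
step 5 (rotate(0, 180)): joint angles (θ0=90°, θ1=270°)
step 6 (rotate(0, 90)): joint angles (θ0=180°, θ1=270°)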